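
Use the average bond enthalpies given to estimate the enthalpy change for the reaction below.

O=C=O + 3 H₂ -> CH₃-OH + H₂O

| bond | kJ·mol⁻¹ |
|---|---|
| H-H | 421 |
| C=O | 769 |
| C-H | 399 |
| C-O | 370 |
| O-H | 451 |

Bonds broken (reactants):
  C=O: 2 × 769 = 1538
  H-H: 3 × 421 = 1263
  Σ(broken) = 2801 kJ
Bonds formed (products):
  C-H: 3 × 399 = 1197
  C-O: 1 × 370 = 370
  O-H: 3 × 451 = 1353
  Σ(formed) = 2920 kJ
ΔH = Σ(broken) − Σ(formed) = 2801 − 2920 = −119 kJ

ΔH ≈ −119 kJ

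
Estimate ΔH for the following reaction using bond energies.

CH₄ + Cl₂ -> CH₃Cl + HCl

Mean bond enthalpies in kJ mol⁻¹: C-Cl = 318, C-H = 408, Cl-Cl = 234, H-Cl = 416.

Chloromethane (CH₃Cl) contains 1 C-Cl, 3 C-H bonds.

ΔH ≈ −92 kJ

Bonds broken (reactants):
  C-H: 4 × 408 = 1632
  Cl-Cl: 1 × 234 = 234
  Σ(broken) = 1866 kJ
Bonds formed (products):
  C-Cl: 1 × 318 = 318
  C-H: 3 × 408 = 1224
  H-Cl: 1 × 416 = 416
  Σ(formed) = 1958 kJ
ΔH = Σ(broken) − Σ(formed) = 1866 − 1958 = −92 kJ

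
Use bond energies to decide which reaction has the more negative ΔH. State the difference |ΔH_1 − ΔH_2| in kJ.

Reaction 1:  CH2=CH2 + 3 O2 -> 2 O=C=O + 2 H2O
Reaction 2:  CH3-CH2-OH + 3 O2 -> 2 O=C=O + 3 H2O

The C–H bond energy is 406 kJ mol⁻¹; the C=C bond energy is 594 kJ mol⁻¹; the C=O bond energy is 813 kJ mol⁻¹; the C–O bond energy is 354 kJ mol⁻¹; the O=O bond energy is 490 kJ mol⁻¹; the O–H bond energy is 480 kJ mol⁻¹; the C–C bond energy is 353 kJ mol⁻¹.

Reaction 1, by 39 kJ

Reaction 1:
  Bonds broken (reactants):
    C–H: 4 × 406 = 1624
    C=C: 1 × 594 = 594
    O=O: 3 × 490 = 1470
    Σ(broken) = 3688 kJ
  Bonds formed (products):
    C=O: 4 × 813 = 3252
    O–H: 4 × 480 = 1920
    Σ(formed) = 5172 kJ
  ΔH_1 = 3688 − 5172 = −1484 kJ
Reaction 2:
  Bonds broken (reactants):
    C–C: 1 × 353 = 353
    C–H: 5 × 406 = 2030
    C–O: 1 × 354 = 354
    O–H: 1 × 480 = 480
    O=O: 3 × 490 = 1470
    Σ(broken) = 4687 kJ
  Bonds formed (products):
    C=O: 4 × 813 = 3252
    O–H: 6 × 480 = 2880
    Σ(formed) = 6132 kJ
  ΔH_2 = 4687 − 6132 = −1445 kJ
ΔH_1 − ΔH_2 = −39 kJ, so reaction 1 has the more negative ΔH; |ΔH_1 − ΔH_2| = 39 kJ.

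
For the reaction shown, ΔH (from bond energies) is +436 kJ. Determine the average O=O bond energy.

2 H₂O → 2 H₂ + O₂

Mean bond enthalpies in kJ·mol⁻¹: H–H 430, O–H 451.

Let D be the O=O bond energy.
Σ(broken) = 4×451 = 1804
Σ(formed) = 2×430 + 1×D = 860 + D
ΔH = Σ(broken) − Σ(formed) = (1804) − (860 + D) = +944 − D
Setting this equal to +436 kJ gives D = 508 kJ/mol.

D(O=O) ≈ 508 kJ/mol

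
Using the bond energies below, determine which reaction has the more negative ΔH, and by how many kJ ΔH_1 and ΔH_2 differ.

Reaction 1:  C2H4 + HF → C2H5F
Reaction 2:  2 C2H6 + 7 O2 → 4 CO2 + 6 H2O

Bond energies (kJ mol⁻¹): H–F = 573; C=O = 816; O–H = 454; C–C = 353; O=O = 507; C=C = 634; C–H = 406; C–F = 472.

Reaction 2, by 2825 kJ

Reaction 1:
  Bonds broken (reactants):
    C–H: 4 × 406 = 1624
    C=C: 1 × 634 = 634
    H–F: 1 × 573 = 573
    Σ(broken) = 2831 kJ
  Bonds formed (products):
    C–C: 1 × 353 = 353
    C–F: 1 × 472 = 472
    C–H: 5 × 406 = 2030
    Σ(formed) = 2855 kJ
  ΔH_1 = 2831 − 2855 = −24 kJ
Reaction 2:
  Bonds broken (reactants):
    C–C: 2 × 353 = 706
    C–H: 12 × 406 = 4872
    O=O: 7 × 507 = 3549
    Σ(broken) = 9127 kJ
  Bonds formed (products):
    C=O: 8 × 816 = 6528
    O–H: 12 × 454 = 5448
    Σ(formed) = 11976 kJ
  ΔH_2 = 9127 − 11976 = −2849 kJ
ΔH_1 − ΔH_2 = +2825 kJ, so reaction 2 has the more negative ΔH; |ΔH_1 − ΔH_2| = 2825 kJ.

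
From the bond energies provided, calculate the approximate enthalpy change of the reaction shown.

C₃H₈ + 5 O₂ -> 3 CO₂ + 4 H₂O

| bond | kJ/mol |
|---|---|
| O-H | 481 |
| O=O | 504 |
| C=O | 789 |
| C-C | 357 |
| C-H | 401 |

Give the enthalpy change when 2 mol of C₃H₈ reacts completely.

ΔH = −4280 kJ

Bonds broken (reactants):
  C-C: 2 × 357 = 714
  C-H: 8 × 401 = 3208
  O=O: 5 × 504 = 2520
  Σ(broken) = 6442 kJ
Bonds formed (products):
  C=O: 6 × 789 = 4734
  O-H: 8 × 481 = 3848
  Σ(formed) = 8582 kJ
ΔH = Σ(broken) − Σ(formed) = 6442 − 8582 = −2140 kJ
For 2× the reaction as written: 2 × (−2140) = −4280 kJ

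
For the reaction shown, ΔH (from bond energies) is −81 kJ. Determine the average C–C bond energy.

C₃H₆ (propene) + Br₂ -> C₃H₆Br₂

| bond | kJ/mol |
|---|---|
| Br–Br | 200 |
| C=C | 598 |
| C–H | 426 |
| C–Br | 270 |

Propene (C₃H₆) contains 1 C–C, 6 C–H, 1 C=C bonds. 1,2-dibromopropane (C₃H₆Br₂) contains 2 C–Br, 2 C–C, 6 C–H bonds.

Let D be the C–C bond energy.
Σ(broken) = 1×200 + 1×D + 6×426 + 1×598 = 3354 + D
Σ(formed) = 2×270 + 2×D + 6×426 = 3096 + 2D
ΔH = Σ(broken) − Σ(formed) = (3354 + D) − (3096 + 2D) = +258 − D
Setting this equal to −81 kJ gives D = 339 kJ/mol.

D(C–C) ≈ 339 kJ/mol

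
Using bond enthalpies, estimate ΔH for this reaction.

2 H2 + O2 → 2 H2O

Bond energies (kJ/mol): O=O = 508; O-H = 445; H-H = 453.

Bonds broken (reactants):
  H-H: 2 × 453 = 906
  O=O: 1 × 508 = 508
  Σ(broken) = 1414 kJ
Bonds formed (products):
  O-H: 4 × 445 = 1780
  Σ(formed) = 1780 kJ
ΔH = Σ(broken) − Σ(formed) = 1414 − 1780 = −366 kJ

ΔH ≈ −366 kJ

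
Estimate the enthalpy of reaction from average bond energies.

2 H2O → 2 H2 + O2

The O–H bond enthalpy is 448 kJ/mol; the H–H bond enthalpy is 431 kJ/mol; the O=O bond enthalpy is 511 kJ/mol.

Bonds broken (reactants):
  O–H: 4 × 448 = 1792
  Σ(broken) = 1792 kJ
Bonds formed (products):
  H–H: 2 × 431 = 862
  O=O: 1 × 511 = 511
  Σ(formed) = 1373 kJ
ΔH = Σ(broken) − Σ(formed) = 1792 − 1373 = +419 kJ

ΔH ≈ +419 kJ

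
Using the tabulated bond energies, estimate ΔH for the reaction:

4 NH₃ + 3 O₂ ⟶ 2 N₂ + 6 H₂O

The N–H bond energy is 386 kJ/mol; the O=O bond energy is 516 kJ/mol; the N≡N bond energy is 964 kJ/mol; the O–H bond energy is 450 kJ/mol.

Bonds broken (reactants):
  N–H: 12 × 386 = 4632
  O=O: 3 × 516 = 1548
  Σ(broken) = 6180 kJ
Bonds formed (products):
  N≡N: 2 × 964 = 1928
  O–H: 12 × 450 = 5400
  Σ(formed) = 7328 kJ
ΔH = Σ(broken) − Σ(formed) = 6180 − 7328 = −1148 kJ

ΔH ≈ −1148 kJ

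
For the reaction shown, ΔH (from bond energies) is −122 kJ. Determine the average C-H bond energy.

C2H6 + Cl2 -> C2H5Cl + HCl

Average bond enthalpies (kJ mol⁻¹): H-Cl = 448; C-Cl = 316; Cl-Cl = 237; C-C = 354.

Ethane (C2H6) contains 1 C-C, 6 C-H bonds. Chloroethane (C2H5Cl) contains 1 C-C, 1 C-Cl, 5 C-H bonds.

D(C-H) ≈ 405 kJ/mol

Let D be the C-H bond energy.
Σ(broken) = 1×354 + 6×D + 1×237 = 591 + 6D
Σ(formed) = 1×354 + 1×316 + 5×D + 1×448 = 1118 + 5D
ΔH = Σ(broken) − Σ(formed) = (591 + 6D) − (1118 + 5D) = −527 + D
Setting this equal to −122 kJ gives D = 405 kJ/mol.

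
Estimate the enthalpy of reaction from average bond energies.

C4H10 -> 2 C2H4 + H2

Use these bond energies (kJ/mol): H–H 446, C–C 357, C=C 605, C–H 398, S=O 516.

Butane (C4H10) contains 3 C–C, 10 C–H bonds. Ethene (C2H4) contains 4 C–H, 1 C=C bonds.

Bonds broken (reactants):
  C–C: 3 × 357 = 1071
  C–H: 10 × 398 = 3980
  Σ(broken) = 5051 kJ
Bonds formed (products):
  C–H: 8 × 398 = 3184
  C=C: 2 × 605 = 1210
  H–H: 1 × 446 = 446
  Σ(formed) = 4840 kJ
ΔH = Σ(broken) − Σ(formed) = 5051 − 4840 = +211 kJ

ΔH ≈ +211 kJ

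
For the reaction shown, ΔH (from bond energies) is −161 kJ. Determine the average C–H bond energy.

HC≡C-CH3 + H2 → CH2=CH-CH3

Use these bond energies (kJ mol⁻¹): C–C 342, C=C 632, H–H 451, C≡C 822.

Let D be the C–H bond energy.
Σ(broken) = 1×822 + 1×342 + 4×D + 1×451 = 1615 + 4D
Σ(formed) = 1×342 + 6×D + 1×632 = 974 + 6D
ΔH = Σ(broken) − Σ(formed) = (1615 + 4D) − (974 + 6D) = +641 − 2D
Setting this equal to −161 kJ gives 2D = 802, so D = 401 kJ/mol.

D(C–H) ≈ 401 kJ/mol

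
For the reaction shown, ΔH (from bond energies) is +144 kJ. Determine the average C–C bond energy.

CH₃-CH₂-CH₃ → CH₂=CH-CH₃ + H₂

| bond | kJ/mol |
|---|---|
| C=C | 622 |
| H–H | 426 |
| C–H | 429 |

Let D be the C–C bond energy.
Σ(broken) = 2×D + 8×429 = 3432 + 2D
Σ(formed) = 1×D + 6×429 + 1×622 + 1×426 = 3622 + D
ΔH = Σ(broken) − Σ(formed) = (3432 + 2D) − (3622 + D) = −190 + D
Setting this equal to +144 kJ gives D = 334 kJ/mol.

D(C–C) ≈ 334 kJ/mol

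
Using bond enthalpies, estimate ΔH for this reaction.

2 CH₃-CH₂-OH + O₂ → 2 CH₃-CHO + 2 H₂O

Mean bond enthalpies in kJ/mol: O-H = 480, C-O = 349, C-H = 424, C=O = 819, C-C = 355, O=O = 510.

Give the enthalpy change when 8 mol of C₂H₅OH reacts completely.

ΔH = −2168 kJ

Bonds broken (reactants):
  C-C: 2 × 355 = 710
  C-H: 10 × 424 = 4240
  C-O: 2 × 349 = 698
  O-H: 2 × 480 = 960
  O=O: 1 × 510 = 510
  Σ(broken) = 7118 kJ
Bonds formed (products):
  C-C: 2 × 355 = 710
  C-H: 8 × 424 = 3392
  C=O: 2 × 819 = 1638
  O-H: 4 × 480 = 1920
  Σ(formed) = 7660 kJ
ΔH = Σ(broken) − Σ(formed) = 7118 − 7660 = −542 kJ
For 4× the reaction as written: 4 × (−542) = −2168 kJ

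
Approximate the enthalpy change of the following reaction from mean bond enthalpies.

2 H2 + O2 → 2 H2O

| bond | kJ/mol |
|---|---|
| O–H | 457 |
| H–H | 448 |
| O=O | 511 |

ΔH ≈ −421 kJ

Bonds broken (reactants):
  H–H: 2 × 448 = 896
  O=O: 1 × 511 = 511
  Σ(broken) = 1407 kJ
Bonds formed (products):
  O–H: 4 × 457 = 1828
  Σ(formed) = 1828 kJ
ΔH = Σ(broken) − Σ(formed) = 1407 − 1828 = −421 kJ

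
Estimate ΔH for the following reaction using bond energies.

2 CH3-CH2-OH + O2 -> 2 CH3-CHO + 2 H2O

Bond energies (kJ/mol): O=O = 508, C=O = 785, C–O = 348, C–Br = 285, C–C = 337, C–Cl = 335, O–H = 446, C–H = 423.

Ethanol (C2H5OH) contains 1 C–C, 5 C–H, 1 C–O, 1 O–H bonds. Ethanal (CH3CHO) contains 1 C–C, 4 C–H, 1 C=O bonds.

Bonds broken (reactants):
  C–C: 2 × 337 = 674
  C–H: 10 × 423 = 4230
  C–O: 2 × 348 = 696
  O–H: 2 × 446 = 892
  O=O: 1 × 508 = 508
  Σ(broken) = 7000 kJ
Bonds formed (products):
  C–C: 2 × 337 = 674
  C–H: 8 × 423 = 3384
  C=O: 2 × 785 = 1570
  O–H: 4 × 446 = 1784
  Σ(formed) = 7412 kJ
ΔH = Σ(broken) − Σ(formed) = 7000 − 7412 = −412 kJ

ΔH ≈ −412 kJ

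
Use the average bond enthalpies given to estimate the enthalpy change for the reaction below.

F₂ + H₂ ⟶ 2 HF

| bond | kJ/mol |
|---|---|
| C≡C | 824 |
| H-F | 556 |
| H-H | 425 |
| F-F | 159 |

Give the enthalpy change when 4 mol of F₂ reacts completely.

ΔH = −2112 kJ

Bonds broken (reactants):
  F-F: 1 × 159 = 159
  H-H: 1 × 425 = 425
  Σ(broken) = 584 kJ
Bonds formed (products):
  H-F: 2 × 556 = 1112
  Σ(formed) = 1112 kJ
ΔH = Σ(broken) − Σ(formed) = 584 − 1112 = −528 kJ
For 4× the reaction as written: 4 × (−528) = −2112 kJ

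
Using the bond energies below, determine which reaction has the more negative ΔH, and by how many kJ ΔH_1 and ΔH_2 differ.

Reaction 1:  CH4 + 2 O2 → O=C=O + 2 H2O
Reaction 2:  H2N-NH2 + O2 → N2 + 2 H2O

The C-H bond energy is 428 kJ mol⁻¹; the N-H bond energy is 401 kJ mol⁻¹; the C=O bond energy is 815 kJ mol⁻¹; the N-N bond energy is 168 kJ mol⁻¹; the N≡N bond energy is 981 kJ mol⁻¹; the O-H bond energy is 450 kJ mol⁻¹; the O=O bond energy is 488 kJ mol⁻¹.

Reaction 1, by 221 kJ

Reaction 1:
  Bonds broken (reactants):
    C-H: 4 × 428 = 1712
    O=O: 2 × 488 = 976
    Σ(broken) = 2688 kJ
  Bonds formed (products):
    C=O: 2 × 815 = 1630
    O-H: 4 × 450 = 1800
    Σ(formed) = 3430 kJ
  ΔH_1 = 2688 − 3430 = −742 kJ
Reaction 2:
  Bonds broken (reactants):
    N-H: 4 × 401 = 1604
    N-N: 1 × 168 = 168
    O=O: 1 × 488 = 488
    Σ(broken) = 2260 kJ
  Bonds formed (products):
    N≡N: 1 × 981 = 981
    O-H: 4 × 450 = 1800
    Σ(formed) = 2781 kJ
  ΔH_2 = 2260 − 2781 = −521 kJ
ΔH_1 − ΔH_2 = −221 kJ, so reaction 1 has the more negative ΔH; |ΔH_1 − ΔH_2| = 221 kJ.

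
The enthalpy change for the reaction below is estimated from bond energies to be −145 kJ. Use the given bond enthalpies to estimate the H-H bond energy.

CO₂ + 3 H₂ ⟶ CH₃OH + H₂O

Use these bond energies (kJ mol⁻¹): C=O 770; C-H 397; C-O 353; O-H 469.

Let D be the H-H bond energy.
Σ(broken) = 2×770 + 3×D = 1540 + 3D
Σ(formed) = 3×397 + 1×353 + 3×469 = 2951
ΔH = Σ(broken) − Σ(formed) = (1540 + 3D) − (2951) = −1411 + 3D
Setting this equal to −145 kJ gives 3D = 1266, so D = 422 kJ/mol.

D(H-H) ≈ 422 kJ/mol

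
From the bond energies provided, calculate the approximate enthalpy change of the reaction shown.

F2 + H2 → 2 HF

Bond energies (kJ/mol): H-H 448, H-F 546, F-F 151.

Bonds broken (reactants):
  F-F: 1 × 151 = 151
  H-H: 1 × 448 = 448
  Σ(broken) = 599 kJ
Bonds formed (products):
  H-F: 2 × 546 = 1092
  Σ(formed) = 1092 kJ
ΔH = Σ(broken) − Σ(formed) = 599 − 1092 = −493 kJ

ΔH ≈ −493 kJ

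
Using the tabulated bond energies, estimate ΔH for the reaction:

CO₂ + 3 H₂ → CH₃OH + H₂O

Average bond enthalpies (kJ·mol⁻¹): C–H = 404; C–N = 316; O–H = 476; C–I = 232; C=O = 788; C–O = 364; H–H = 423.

Bonds broken (reactants):
  C=O: 2 × 788 = 1576
  H–H: 3 × 423 = 1269
  Σ(broken) = 2845 kJ
Bonds formed (products):
  C–H: 3 × 404 = 1212
  C–O: 1 × 364 = 364
  O–H: 3 × 476 = 1428
  Σ(formed) = 3004 kJ
ΔH = Σ(broken) − Σ(formed) = 2845 − 3004 = −159 kJ

ΔH ≈ −159 kJ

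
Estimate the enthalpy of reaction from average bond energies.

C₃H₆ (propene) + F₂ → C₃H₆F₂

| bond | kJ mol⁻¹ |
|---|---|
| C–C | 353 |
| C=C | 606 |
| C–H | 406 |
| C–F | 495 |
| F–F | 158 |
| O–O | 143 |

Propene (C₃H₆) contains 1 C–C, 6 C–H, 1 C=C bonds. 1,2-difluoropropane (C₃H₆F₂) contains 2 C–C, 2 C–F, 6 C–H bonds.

ΔH ≈ −579 kJ

Bonds broken (reactants):
  C–C: 1 × 353 = 353
  C–H: 6 × 406 = 2436
  C=C: 1 × 606 = 606
  F–F: 1 × 158 = 158
  Σ(broken) = 3553 kJ
Bonds formed (products):
  C–C: 2 × 353 = 706
  C–F: 2 × 495 = 990
  C–H: 6 × 406 = 2436
  Σ(formed) = 4132 kJ
ΔH = Σ(broken) − Σ(formed) = 3553 − 4132 = −579 kJ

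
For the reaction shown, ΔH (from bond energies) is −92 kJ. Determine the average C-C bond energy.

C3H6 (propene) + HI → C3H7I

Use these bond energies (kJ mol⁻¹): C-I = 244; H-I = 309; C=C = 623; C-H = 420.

Let D be the C-C bond energy.
Σ(broken) = 1×D + 6×420 + 1×623 + 1×309 = 3452 + D
Σ(formed) = 2×D + 7×420 + 1×244 = 3184 + 2D
ΔH = Σ(broken) − Σ(formed) = (3452 + D) − (3184 + 2D) = +268 − D
Setting this equal to −92 kJ gives D = 360 kJ/mol.

D(C-C) ≈ 360 kJ/mol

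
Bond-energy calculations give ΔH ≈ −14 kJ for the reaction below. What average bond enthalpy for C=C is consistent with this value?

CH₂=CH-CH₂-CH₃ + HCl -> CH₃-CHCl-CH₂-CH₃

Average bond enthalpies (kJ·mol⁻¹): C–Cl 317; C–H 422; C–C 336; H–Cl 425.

D(C=C) ≈ 636 kJ/mol

Let D be the C=C bond energy.
Σ(broken) = 2×336 + 8×422 + 1×D + 1×425 = 4473 + D
Σ(formed) = 3×336 + 1×317 + 9×422 = 5123
ΔH = Σ(broken) − Σ(formed) = (4473 + D) − (5123) = −650 + D
Setting this equal to −14 kJ gives D = 636 kJ/mol.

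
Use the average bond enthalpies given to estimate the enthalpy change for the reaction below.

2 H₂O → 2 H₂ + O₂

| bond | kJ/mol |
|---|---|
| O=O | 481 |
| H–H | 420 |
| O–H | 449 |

ΔH ≈ +475 kJ

Bonds broken (reactants):
  O–H: 4 × 449 = 1796
  Σ(broken) = 1796 kJ
Bonds formed (products):
  H–H: 2 × 420 = 840
  O=O: 1 × 481 = 481
  Σ(formed) = 1321 kJ
ΔH = Σ(broken) − Σ(formed) = 1796 − 1321 = +475 kJ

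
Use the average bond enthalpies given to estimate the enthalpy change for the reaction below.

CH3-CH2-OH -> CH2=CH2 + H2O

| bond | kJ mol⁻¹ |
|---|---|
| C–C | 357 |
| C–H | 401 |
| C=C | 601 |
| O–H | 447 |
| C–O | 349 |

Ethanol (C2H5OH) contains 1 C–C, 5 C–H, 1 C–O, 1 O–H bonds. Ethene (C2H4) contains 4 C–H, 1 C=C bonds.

ΔH ≈ +59 kJ

Bonds broken (reactants):
  C–C: 1 × 357 = 357
  C–H: 5 × 401 = 2005
  C–O: 1 × 349 = 349
  O–H: 1 × 447 = 447
  Σ(broken) = 3158 kJ
Bonds formed (products):
  C–H: 4 × 401 = 1604
  C=C: 1 × 601 = 601
  O–H: 2 × 447 = 894
  Σ(formed) = 3099 kJ
ΔH = Σ(broken) − Σ(formed) = 3158 − 3099 = +59 kJ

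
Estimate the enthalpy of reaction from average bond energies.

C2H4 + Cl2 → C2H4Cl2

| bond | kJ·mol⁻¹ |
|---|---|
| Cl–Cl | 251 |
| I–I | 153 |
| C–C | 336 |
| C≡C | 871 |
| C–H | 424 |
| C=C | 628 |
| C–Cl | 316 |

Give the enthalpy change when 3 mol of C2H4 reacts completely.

Bonds broken (reactants):
  C–H: 4 × 424 = 1696
  C=C: 1 × 628 = 628
  Cl–Cl: 1 × 251 = 251
  Σ(broken) = 2575 kJ
Bonds formed (products):
  C–C: 1 × 336 = 336
  C–Cl: 2 × 316 = 632
  C–H: 4 × 424 = 1696
  Σ(formed) = 2664 kJ
ΔH = Σ(broken) − Σ(formed) = 2575 − 2664 = −89 kJ
For 3× the reaction as written: 3 × (−89) = −267 kJ

ΔH = −267 kJ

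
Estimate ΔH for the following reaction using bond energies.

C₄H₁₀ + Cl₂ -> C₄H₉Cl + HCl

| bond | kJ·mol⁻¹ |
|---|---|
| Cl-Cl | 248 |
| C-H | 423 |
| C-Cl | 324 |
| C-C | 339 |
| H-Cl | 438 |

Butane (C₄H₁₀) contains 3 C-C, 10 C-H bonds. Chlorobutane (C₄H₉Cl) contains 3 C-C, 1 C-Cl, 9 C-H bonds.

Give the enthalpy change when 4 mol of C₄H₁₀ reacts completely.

ΔH = −364 kJ

Bonds broken (reactants):
  C-C: 3 × 339 = 1017
  C-H: 10 × 423 = 4230
  Cl-Cl: 1 × 248 = 248
  Σ(broken) = 5495 kJ
Bonds formed (products):
  C-C: 3 × 339 = 1017
  C-Cl: 1 × 324 = 324
  C-H: 9 × 423 = 3807
  H-Cl: 1 × 438 = 438
  Σ(formed) = 5586 kJ
ΔH = Σ(broken) − Σ(formed) = 5495 − 5586 = −91 kJ
For 4× the reaction as written: 4 × (−91) = −364 kJ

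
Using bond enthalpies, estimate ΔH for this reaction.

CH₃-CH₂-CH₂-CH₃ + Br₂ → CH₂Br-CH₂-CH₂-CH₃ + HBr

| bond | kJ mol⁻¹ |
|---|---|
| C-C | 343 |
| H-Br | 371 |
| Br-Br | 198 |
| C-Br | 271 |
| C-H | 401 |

Bonds broken (reactants):
  Br-Br: 1 × 198 = 198
  C-C: 3 × 343 = 1029
  C-H: 10 × 401 = 4010
  Σ(broken) = 5237 kJ
Bonds formed (products):
  C-Br: 1 × 271 = 271
  C-C: 3 × 343 = 1029
  C-H: 9 × 401 = 3609
  H-Br: 1 × 371 = 371
  Σ(formed) = 5280 kJ
ΔH = Σ(broken) − Σ(formed) = 5237 − 5280 = −43 kJ

ΔH ≈ −43 kJ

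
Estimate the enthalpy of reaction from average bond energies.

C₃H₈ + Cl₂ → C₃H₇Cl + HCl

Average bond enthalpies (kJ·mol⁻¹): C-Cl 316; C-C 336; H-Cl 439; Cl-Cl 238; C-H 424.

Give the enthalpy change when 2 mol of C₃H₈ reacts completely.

ΔH = −186 kJ

Bonds broken (reactants):
  C-C: 2 × 336 = 672
  C-H: 8 × 424 = 3392
  Cl-Cl: 1 × 238 = 238
  Σ(broken) = 4302 kJ
Bonds formed (products):
  C-C: 2 × 336 = 672
  C-Cl: 1 × 316 = 316
  C-H: 7 × 424 = 2968
  H-Cl: 1 × 439 = 439
  Σ(formed) = 4395 kJ
ΔH = Σ(broken) − Σ(formed) = 4302 − 4395 = −93 kJ
For 2× the reaction as written: 2 × (−93) = −186 kJ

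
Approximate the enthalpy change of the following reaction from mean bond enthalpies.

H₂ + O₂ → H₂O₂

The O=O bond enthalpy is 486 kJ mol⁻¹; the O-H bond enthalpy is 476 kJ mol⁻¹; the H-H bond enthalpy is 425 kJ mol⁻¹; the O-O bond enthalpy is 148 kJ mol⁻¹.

Bonds broken (reactants):
  H-H: 1 × 425 = 425
  O=O: 1 × 486 = 486
  Σ(broken) = 911 kJ
Bonds formed (products):
  O-H: 2 × 476 = 952
  O-O: 1 × 148 = 148
  Σ(formed) = 1100 kJ
ΔH = Σ(broken) − Σ(formed) = 911 − 1100 = −189 kJ

ΔH ≈ −189 kJ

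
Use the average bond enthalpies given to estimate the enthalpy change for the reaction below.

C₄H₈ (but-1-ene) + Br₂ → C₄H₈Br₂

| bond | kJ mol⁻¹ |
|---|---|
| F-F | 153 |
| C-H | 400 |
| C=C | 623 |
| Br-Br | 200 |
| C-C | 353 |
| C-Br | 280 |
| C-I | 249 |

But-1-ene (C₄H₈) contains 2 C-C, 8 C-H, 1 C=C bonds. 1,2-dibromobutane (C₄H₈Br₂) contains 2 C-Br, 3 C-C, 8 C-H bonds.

Bonds broken (reactants):
  Br-Br: 1 × 200 = 200
  C-C: 2 × 353 = 706
  C-H: 8 × 400 = 3200
  C=C: 1 × 623 = 623
  Σ(broken) = 4729 kJ
Bonds formed (products):
  C-Br: 2 × 280 = 560
  C-C: 3 × 353 = 1059
  C-H: 8 × 400 = 3200
  Σ(formed) = 4819 kJ
ΔH = Σ(broken) − Σ(formed) = 4729 − 4819 = −90 kJ

ΔH ≈ −90 kJ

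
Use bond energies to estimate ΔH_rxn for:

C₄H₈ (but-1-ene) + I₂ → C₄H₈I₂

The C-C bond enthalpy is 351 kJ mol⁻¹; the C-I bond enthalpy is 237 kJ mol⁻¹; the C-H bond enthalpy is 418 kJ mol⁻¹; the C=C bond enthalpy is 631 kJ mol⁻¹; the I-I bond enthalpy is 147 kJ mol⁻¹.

ΔH ≈ −47 kJ

Bonds broken (reactants):
  C-C: 2 × 351 = 702
  C-H: 8 × 418 = 3344
  C=C: 1 × 631 = 631
  I-I: 1 × 147 = 147
  Σ(broken) = 4824 kJ
Bonds formed (products):
  C-C: 3 × 351 = 1053
  C-H: 8 × 418 = 3344
  C-I: 2 × 237 = 474
  Σ(formed) = 4871 kJ
ΔH = Σ(broken) − Σ(formed) = 4824 − 4871 = −47 kJ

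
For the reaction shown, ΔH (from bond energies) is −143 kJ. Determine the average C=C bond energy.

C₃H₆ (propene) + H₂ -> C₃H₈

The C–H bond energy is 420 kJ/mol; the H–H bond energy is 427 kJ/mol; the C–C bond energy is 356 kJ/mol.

D(C=C) ≈ 626 kJ/mol

Let D be the C=C bond energy.
Σ(broken) = 1×356 + 6×420 + 1×D + 1×427 = 3303 + D
Σ(formed) = 2×356 + 8×420 = 4072
ΔH = Σ(broken) − Σ(formed) = (3303 + D) − (4072) = −769 + D
Setting this equal to −143 kJ gives D = 626 kJ/mol.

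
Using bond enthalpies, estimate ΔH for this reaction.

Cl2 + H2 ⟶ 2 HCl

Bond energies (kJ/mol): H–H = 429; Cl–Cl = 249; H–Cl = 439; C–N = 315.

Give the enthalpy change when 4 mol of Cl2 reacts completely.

Bonds broken (reactants):
  Cl–Cl: 1 × 249 = 249
  H–H: 1 × 429 = 429
  Σ(broken) = 678 kJ
Bonds formed (products):
  H–Cl: 2 × 439 = 878
  Σ(formed) = 878 kJ
ΔH = Σ(broken) − Σ(formed) = 678 − 878 = −200 kJ
For 4× the reaction as written: 4 × (−200) = −800 kJ

ΔH = −800 kJ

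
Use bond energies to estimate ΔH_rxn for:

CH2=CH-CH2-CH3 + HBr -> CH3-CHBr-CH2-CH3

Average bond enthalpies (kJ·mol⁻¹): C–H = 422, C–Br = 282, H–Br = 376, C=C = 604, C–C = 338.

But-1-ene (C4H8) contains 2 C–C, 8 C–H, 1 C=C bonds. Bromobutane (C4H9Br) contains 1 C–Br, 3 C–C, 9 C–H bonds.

Bonds broken (reactants):
  C–C: 2 × 338 = 676
  C–H: 8 × 422 = 3376
  C=C: 1 × 604 = 604
  H–Br: 1 × 376 = 376
  Σ(broken) = 5032 kJ
Bonds formed (products):
  C–Br: 1 × 282 = 282
  C–C: 3 × 338 = 1014
  C–H: 9 × 422 = 3798
  Σ(formed) = 5094 kJ
ΔH = Σ(broken) − Σ(formed) = 5032 − 5094 = −62 kJ

ΔH ≈ −62 kJ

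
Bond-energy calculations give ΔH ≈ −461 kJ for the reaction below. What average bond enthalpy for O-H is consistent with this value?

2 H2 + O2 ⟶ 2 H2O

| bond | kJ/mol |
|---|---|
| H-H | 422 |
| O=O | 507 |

Let D be the O-H bond energy.
Σ(broken) = 2×422 + 1×507 = 1351
Σ(formed) = 4×D = 4D
ΔH = Σ(broken) − Σ(formed) = (1351) − (4D) = +1351 − 4D
Setting this equal to −461 kJ gives 4D = 1812, so D = 453 kJ/mol.

D(O-H) ≈ 453 kJ/mol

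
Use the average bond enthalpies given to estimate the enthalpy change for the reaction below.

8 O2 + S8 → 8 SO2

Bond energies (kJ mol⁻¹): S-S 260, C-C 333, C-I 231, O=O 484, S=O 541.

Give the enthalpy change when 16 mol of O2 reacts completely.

ΔH = −5408 kJ

Bonds broken (reactants):
  O=O: 8 × 484 = 3872
  S-S: 8 × 260 = 2080
  Σ(broken) = 5952 kJ
Bonds formed (products):
  S=O: 16 × 541 = 8656
  Σ(formed) = 8656 kJ
ΔH = Σ(broken) − Σ(formed) = 5952 − 8656 = −2704 kJ
For 2× the reaction as written: 2 × (−2704) = −5408 kJ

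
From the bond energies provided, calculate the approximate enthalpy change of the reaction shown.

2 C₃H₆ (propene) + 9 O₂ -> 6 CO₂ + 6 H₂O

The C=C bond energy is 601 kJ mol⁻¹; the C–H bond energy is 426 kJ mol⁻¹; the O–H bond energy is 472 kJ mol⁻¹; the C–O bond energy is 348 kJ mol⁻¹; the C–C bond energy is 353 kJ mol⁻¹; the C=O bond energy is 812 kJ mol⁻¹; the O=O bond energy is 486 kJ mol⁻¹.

ΔH ≈ −4014 kJ

Bonds broken (reactants):
  C–C: 2 × 353 = 706
  C–H: 12 × 426 = 5112
  C=C: 2 × 601 = 1202
  O=O: 9 × 486 = 4374
  Σ(broken) = 11394 kJ
Bonds formed (products):
  C=O: 12 × 812 = 9744
  O–H: 12 × 472 = 5664
  Σ(formed) = 15408 kJ
ΔH = Σ(broken) − Σ(formed) = 11394 − 15408 = −4014 kJ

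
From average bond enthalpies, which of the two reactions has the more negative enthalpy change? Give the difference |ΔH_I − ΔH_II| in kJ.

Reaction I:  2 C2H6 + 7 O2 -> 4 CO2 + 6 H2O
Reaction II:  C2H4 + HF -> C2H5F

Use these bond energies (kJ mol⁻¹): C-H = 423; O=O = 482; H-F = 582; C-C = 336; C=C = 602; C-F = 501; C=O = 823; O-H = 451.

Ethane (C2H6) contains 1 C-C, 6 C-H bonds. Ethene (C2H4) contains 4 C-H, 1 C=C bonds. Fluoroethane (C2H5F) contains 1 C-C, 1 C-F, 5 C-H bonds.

Reaction I:
  Bonds broken (reactants):
    C-C: 2 × 336 = 672
    C-H: 12 × 423 = 5076
    O=O: 7 × 482 = 3374
    Σ(broken) = 9122 kJ
  Bonds formed (products):
    C=O: 8 × 823 = 6584
    O-H: 12 × 451 = 5412
    Σ(formed) = 11996 kJ
  ΔH_I = 9122 − 11996 = −2874 kJ
Reaction II:
  Bonds broken (reactants):
    C-H: 4 × 423 = 1692
    C=C: 1 × 602 = 602
    H-F: 1 × 582 = 582
    Σ(broken) = 2876 kJ
  Bonds formed (products):
    C-C: 1 × 336 = 336
    C-F: 1 × 501 = 501
    C-H: 5 × 423 = 2115
    Σ(formed) = 2952 kJ
  ΔH_II = 2876 − 2952 = −76 kJ
ΔH_I − ΔH_II = −2798 kJ, so reaction I has the more negative ΔH; |ΔH_I − ΔH_II| = 2798 kJ.

Reaction I, by 2798 kJ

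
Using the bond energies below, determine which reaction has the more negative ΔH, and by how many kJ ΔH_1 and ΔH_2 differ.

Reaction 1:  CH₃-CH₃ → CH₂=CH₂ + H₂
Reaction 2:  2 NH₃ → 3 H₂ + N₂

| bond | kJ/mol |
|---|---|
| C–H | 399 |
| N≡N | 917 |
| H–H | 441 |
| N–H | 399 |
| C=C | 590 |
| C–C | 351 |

Reaction 1:
  Bonds broken (reactants):
    C–C: 1 × 351 = 351
    C–H: 6 × 399 = 2394
    Σ(broken) = 2745 kJ
  Bonds formed (products):
    C–H: 4 × 399 = 1596
    C=C: 1 × 590 = 590
    H–H: 1 × 441 = 441
    Σ(formed) = 2627 kJ
  ΔH_1 = 2745 − 2627 = +118 kJ
Reaction 2:
  Bonds broken (reactants):
    N–H: 6 × 399 = 2394
    Σ(broken) = 2394 kJ
  Bonds formed (products):
    H–H: 3 × 441 = 1323
    N≡N: 1 × 917 = 917
    Σ(formed) = 2240 kJ
  ΔH_2 = 2394 − 2240 = +154 kJ
ΔH_1 − ΔH_2 = −36 kJ, so reaction 1 has the more negative ΔH; |ΔH_1 − ΔH_2| = 36 kJ.

Reaction 1, by 36 kJ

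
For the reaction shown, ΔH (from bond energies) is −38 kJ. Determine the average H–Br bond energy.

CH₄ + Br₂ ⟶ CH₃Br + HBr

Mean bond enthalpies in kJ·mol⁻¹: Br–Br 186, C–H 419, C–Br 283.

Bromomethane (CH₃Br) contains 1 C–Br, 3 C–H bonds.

Let D be the H–Br bond energy.
Σ(broken) = 1×186 + 4×419 = 1862
Σ(formed) = 1×283 + 3×419 + 1×D = 1540 + D
ΔH = Σ(broken) − Σ(formed) = (1862) − (1540 + D) = +322 − D
Setting this equal to −38 kJ gives D = 360 kJ/mol.

D(H–Br) ≈ 360 kJ/mol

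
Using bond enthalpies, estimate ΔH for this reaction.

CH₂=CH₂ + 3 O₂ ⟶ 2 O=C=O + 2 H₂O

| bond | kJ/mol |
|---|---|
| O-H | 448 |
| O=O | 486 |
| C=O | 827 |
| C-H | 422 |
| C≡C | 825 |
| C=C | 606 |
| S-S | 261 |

ΔH ≈ −1348 kJ

Bonds broken (reactants):
  C-H: 4 × 422 = 1688
  C=C: 1 × 606 = 606
  O=O: 3 × 486 = 1458
  Σ(broken) = 3752 kJ
Bonds formed (products):
  C=O: 4 × 827 = 3308
  O-H: 4 × 448 = 1792
  Σ(formed) = 5100 kJ
ΔH = Σ(broken) − Σ(formed) = 3752 − 5100 = −1348 kJ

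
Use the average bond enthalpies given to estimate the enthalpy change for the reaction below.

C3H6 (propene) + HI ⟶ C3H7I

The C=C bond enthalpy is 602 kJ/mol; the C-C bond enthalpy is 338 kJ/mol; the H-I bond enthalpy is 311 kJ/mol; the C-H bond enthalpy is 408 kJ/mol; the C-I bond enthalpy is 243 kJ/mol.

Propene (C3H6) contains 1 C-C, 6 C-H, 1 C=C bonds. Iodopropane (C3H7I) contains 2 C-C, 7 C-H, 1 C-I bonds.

Bonds broken (reactants):
  C-C: 1 × 338 = 338
  C-H: 6 × 408 = 2448
  C=C: 1 × 602 = 602
  H-I: 1 × 311 = 311
  Σ(broken) = 3699 kJ
Bonds formed (products):
  C-C: 2 × 338 = 676
  C-H: 7 × 408 = 2856
  C-I: 1 × 243 = 243
  Σ(formed) = 3775 kJ
ΔH = Σ(broken) − Σ(formed) = 3699 − 3775 = −76 kJ

ΔH ≈ −76 kJ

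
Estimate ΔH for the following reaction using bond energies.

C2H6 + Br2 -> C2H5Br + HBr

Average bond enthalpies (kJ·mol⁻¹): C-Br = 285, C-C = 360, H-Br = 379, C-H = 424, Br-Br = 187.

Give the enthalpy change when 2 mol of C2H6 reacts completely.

ΔH = −106 kJ

Bonds broken (reactants):
  Br-Br: 1 × 187 = 187
  C-C: 1 × 360 = 360
  C-H: 6 × 424 = 2544
  Σ(broken) = 3091 kJ
Bonds formed (products):
  C-Br: 1 × 285 = 285
  C-C: 1 × 360 = 360
  C-H: 5 × 424 = 2120
  H-Br: 1 × 379 = 379
  Σ(formed) = 3144 kJ
ΔH = Σ(broken) − Σ(formed) = 3091 − 3144 = −53 kJ
For 2× the reaction as written: 2 × (−53) = −106 kJ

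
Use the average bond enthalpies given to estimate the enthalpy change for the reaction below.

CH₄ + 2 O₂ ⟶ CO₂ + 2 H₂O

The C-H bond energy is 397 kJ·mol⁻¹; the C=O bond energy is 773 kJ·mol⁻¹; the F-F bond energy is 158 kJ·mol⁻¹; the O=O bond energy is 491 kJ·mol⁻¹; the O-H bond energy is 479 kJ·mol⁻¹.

Bonds broken (reactants):
  C-H: 4 × 397 = 1588
  O=O: 2 × 491 = 982
  Σ(broken) = 2570 kJ
Bonds formed (products):
  C=O: 2 × 773 = 1546
  O-H: 4 × 479 = 1916
  Σ(formed) = 3462 kJ
ΔH = Σ(broken) − Σ(formed) = 2570 − 3462 = −892 kJ

ΔH ≈ −892 kJ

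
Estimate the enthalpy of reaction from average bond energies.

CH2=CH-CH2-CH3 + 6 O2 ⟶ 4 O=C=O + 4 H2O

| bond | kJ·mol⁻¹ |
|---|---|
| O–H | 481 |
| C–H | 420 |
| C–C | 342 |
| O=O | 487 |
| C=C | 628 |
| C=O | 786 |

Bonds broken (reactants):
  C–C: 2 × 342 = 684
  C–H: 8 × 420 = 3360
  C=C: 1 × 628 = 628
  O=O: 6 × 487 = 2922
  Σ(broken) = 7594 kJ
Bonds formed (products):
  C=O: 8 × 786 = 6288
  O–H: 8 × 481 = 3848
  Σ(formed) = 10136 kJ
ΔH = Σ(broken) − Σ(formed) = 7594 − 10136 = −2542 kJ

ΔH ≈ −2542 kJ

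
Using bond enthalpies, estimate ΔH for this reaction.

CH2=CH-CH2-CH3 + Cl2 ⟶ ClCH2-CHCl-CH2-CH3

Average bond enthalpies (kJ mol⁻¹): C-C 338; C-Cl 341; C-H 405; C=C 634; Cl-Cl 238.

ΔH ≈ −148 kJ

Bonds broken (reactants):
  C-C: 2 × 338 = 676
  C-H: 8 × 405 = 3240
  C=C: 1 × 634 = 634
  Cl-Cl: 1 × 238 = 238
  Σ(broken) = 4788 kJ
Bonds formed (products):
  C-C: 3 × 338 = 1014
  C-Cl: 2 × 341 = 682
  C-H: 8 × 405 = 3240
  Σ(formed) = 4936 kJ
ΔH = Σ(broken) − Σ(formed) = 4788 − 4936 = −148 kJ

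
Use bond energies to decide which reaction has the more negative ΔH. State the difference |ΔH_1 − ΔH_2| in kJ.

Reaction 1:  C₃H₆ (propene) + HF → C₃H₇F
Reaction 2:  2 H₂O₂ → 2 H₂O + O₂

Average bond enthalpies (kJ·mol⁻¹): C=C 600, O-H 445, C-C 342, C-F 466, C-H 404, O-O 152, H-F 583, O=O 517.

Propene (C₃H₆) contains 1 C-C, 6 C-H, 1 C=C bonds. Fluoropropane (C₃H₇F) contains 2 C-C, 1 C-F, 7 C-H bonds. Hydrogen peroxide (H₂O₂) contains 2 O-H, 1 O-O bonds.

Reaction 2, by 184 kJ

Reaction 1:
  Bonds broken (reactants):
    C-C: 1 × 342 = 342
    C-H: 6 × 404 = 2424
    C=C: 1 × 600 = 600
    H-F: 1 × 583 = 583
    Σ(broken) = 3949 kJ
  Bonds formed (products):
    C-C: 2 × 342 = 684
    C-F: 1 × 466 = 466
    C-H: 7 × 404 = 2828
    Σ(formed) = 3978 kJ
  ΔH_1 = 3949 − 3978 = −29 kJ
Reaction 2:
  Bonds broken (reactants):
    O-H: 4 × 445 = 1780
    O-O: 2 × 152 = 304
    Σ(broken) = 2084 kJ
  Bonds formed (products):
    O-H: 4 × 445 = 1780
    O=O: 1 × 517 = 517
    Σ(formed) = 2297 kJ
  ΔH_2 = 2084 − 2297 = −213 kJ
ΔH_1 − ΔH_2 = +184 kJ, so reaction 2 has the more negative ΔH; |ΔH_1 − ΔH_2| = 184 kJ.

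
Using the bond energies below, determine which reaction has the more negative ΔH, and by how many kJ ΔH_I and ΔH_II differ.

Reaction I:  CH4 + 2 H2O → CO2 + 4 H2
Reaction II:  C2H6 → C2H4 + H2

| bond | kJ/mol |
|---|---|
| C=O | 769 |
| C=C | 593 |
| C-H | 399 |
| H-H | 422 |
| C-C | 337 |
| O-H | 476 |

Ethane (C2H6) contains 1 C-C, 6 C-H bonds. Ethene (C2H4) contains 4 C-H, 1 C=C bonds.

Reaction I:
  Bonds broken (reactants):
    C-H: 4 × 399 = 1596
    O-H: 4 × 476 = 1904
    Σ(broken) = 3500 kJ
  Bonds formed (products):
    C=O: 2 × 769 = 1538
    H-H: 4 × 422 = 1688
    Σ(formed) = 3226 kJ
  ΔH_I = 3500 − 3226 = +274 kJ
Reaction II:
  Bonds broken (reactants):
    C-C: 1 × 337 = 337
    C-H: 6 × 399 = 2394
    Σ(broken) = 2731 kJ
  Bonds formed (products):
    C-H: 4 × 399 = 1596
    C=C: 1 × 593 = 593
    H-H: 1 × 422 = 422
    Σ(formed) = 2611 kJ
  ΔH_II = 2731 − 2611 = +120 kJ
ΔH_I − ΔH_II = +154 kJ, so reaction II has the more negative ΔH; |ΔH_I − ΔH_II| = 154 kJ.

Reaction II, by 154 kJ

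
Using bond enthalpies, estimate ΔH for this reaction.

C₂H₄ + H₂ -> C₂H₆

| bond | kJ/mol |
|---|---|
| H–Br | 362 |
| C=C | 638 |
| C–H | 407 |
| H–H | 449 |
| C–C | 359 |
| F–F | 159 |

ΔH ≈ −86 kJ

Bonds broken (reactants):
  C–H: 4 × 407 = 1628
  C=C: 1 × 638 = 638
  H–H: 1 × 449 = 449
  Σ(broken) = 2715 kJ
Bonds formed (products):
  C–C: 1 × 359 = 359
  C–H: 6 × 407 = 2442
  Σ(formed) = 2801 kJ
ΔH = Σ(broken) − Σ(formed) = 2715 − 2801 = −86 kJ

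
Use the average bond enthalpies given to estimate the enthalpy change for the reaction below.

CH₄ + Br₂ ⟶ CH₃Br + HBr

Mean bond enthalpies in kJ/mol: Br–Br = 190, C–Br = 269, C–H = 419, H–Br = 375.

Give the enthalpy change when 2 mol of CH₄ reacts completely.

ΔH = −70 kJ

Bonds broken (reactants):
  Br–Br: 1 × 190 = 190
  C–H: 4 × 419 = 1676
  Σ(broken) = 1866 kJ
Bonds formed (products):
  C–Br: 1 × 269 = 269
  C–H: 3 × 419 = 1257
  H–Br: 1 × 375 = 375
  Σ(formed) = 1901 kJ
ΔH = Σ(broken) − Σ(formed) = 1866 − 1901 = −35 kJ
For 2× the reaction as written: 2 × (−35) = −70 kJ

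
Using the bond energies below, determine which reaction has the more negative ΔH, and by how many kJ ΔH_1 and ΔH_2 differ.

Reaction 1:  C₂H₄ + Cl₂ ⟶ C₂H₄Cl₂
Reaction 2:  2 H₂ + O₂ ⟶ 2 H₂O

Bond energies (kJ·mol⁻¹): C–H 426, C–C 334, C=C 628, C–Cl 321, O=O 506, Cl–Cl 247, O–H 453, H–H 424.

Reaction 2, by 357 kJ

Reaction 1:
  Bonds broken (reactants):
    C–H: 4 × 426 = 1704
    C=C: 1 × 628 = 628
    Cl–Cl: 1 × 247 = 247
    Σ(broken) = 2579 kJ
  Bonds formed (products):
    C–C: 1 × 334 = 334
    C–Cl: 2 × 321 = 642
    C–H: 4 × 426 = 1704
    Σ(formed) = 2680 kJ
  ΔH_1 = 2579 − 2680 = −101 kJ
Reaction 2:
  Bonds broken (reactants):
    H–H: 2 × 424 = 848
    O=O: 1 × 506 = 506
    Σ(broken) = 1354 kJ
  Bonds formed (products):
    O–H: 4 × 453 = 1812
    Σ(formed) = 1812 kJ
  ΔH_2 = 1354 − 1812 = −458 kJ
ΔH_1 − ΔH_2 = +357 kJ, so reaction 2 has the more negative ΔH; |ΔH_1 − ΔH_2| = 357 kJ.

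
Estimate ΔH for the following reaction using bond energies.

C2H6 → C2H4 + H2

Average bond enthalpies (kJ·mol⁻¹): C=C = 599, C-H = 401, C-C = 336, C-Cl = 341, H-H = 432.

ΔH ≈ +107 kJ

Bonds broken (reactants):
  C-C: 1 × 336 = 336
  C-H: 6 × 401 = 2406
  Σ(broken) = 2742 kJ
Bonds formed (products):
  C-H: 4 × 401 = 1604
  C=C: 1 × 599 = 599
  H-H: 1 × 432 = 432
  Σ(formed) = 2635 kJ
ΔH = Σ(broken) − Σ(formed) = 2742 − 2635 = +107 kJ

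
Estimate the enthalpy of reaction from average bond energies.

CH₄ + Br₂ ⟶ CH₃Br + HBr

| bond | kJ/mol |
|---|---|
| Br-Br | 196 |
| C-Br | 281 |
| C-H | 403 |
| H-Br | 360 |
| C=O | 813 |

Bonds broken (reactants):
  Br-Br: 1 × 196 = 196
  C-H: 4 × 403 = 1612
  Σ(broken) = 1808 kJ
Bonds formed (products):
  C-Br: 1 × 281 = 281
  C-H: 3 × 403 = 1209
  H-Br: 1 × 360 = 360
  Σ(formed) = 1850 kJ
ΔH = Σ(broken) − Σ(formed) = 1808 − 1850 = −42 kJ

ΔH ≈ −42 kJ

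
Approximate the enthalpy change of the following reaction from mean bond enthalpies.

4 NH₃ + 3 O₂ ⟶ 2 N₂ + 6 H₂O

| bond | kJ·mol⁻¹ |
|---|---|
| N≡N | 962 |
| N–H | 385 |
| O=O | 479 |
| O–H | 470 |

ΔH ≈ −1507 kJ

Bonds broken (reactants):
  N–H: 12 × 385 = 4620
  O=O: 3 × 479 = 1437
  Σ(broken) = 6057 kJ
Bonds formed (products):
  N≡N: 2 × 962 = 1924
  O–H: 12 × 470 = 5640
  Σ(formed) = 7564 kJ
ΔH = Σ(broken) − Σ(formed) = 6057 − 7564 = −1507 kJ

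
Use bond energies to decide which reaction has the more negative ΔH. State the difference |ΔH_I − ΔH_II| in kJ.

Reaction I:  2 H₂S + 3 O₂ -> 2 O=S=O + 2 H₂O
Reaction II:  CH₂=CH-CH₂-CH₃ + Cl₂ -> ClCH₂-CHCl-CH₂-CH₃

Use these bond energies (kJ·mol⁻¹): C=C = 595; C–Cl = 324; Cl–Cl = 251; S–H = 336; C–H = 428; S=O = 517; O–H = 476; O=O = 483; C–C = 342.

Reaction I:
  Bonds broken (reactants):
    O=O: 3 × 483 = 1449
    S–H: 4 × 336 = 1344
    Σ(broken) = 2793 kJ
  Bonds formed (products):
    O–H: 4 × 476 = 1904
    S=O: 4 × 517 = 2068
    Σ(formed) = 3972 kJ
  ΔH_I = 2793 − 3972 = −1179 kJ
Reaction II:
  Bonds broken (reactants):
    C–C: 2 × 342 = 684
    C–H: 8 × 428 = 3424
    C=C: 1 × 595 = 595
    Cl–Cl: 1 × 251 = 251
    Σ(broken) = 4954 kJ
  Bonds formed (products):
    C–C: 3 × 342 = 1026
    C–Cl: 2 × 324 = 648
    C–H: 8 × 428 = 3424
    Σ(formed) = 5098 kJ
  ΔH_II = 4954 − 5098 = −144 kJ
ΔH_I − ΔH_II = −1035 kJ, so reaction I has the more negative ΔH; |ΔH_I − ΔH_II| = 1035 kJ.

Reaction I, by 1035 kJ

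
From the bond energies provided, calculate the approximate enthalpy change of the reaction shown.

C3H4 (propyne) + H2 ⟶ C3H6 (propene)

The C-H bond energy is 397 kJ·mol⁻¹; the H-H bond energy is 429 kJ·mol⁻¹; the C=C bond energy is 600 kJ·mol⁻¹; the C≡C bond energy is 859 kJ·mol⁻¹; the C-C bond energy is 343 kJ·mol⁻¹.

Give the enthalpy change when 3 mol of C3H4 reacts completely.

Bonds broken (reactants):
  C≡C: 1 × 859 = 859
  C-C: 1 × 343 = 343
  C-H: 4 × 397 = 1588
  H-H: 1 × 429 = 429
  Σ(broken) = 3219 kJ
Bonds formed (products):
  C-C: 1 × 343 = 343
  C-H: 6 × 397 = 2382
  C=C: 1 × 600 = 600
  Σ(formed) = 3325 kJ
ΔH = Σ(broken) − Σ(formed) = 3219 − 3325 = −106 kJ
For 3× the reaction as written: 3 × (−106) = −318 kJ

ΔH = −318 kJ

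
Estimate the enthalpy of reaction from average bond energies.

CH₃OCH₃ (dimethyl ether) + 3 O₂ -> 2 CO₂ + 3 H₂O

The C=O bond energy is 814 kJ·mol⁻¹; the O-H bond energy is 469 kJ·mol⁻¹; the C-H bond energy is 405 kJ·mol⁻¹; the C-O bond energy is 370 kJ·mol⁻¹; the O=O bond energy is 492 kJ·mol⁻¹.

Bonds broken (reactants):
  C-H: 6 × 405 = 2430
  C-O: 2 × 370 = 740
  O=O: 3 × 492 = 1476
  Σ(broken) = 4646 kJ
Bonds formed (products):
  C=O: 4 × 814 = 3256
  O-H: 6 × 469 = 2814
  Σ(formed) = 6070 kJ
ΔH = Σ(broken) − Σ(formed) = 4646 − 6070 = −1424 kJ

ΔH ≈ −1424 kJ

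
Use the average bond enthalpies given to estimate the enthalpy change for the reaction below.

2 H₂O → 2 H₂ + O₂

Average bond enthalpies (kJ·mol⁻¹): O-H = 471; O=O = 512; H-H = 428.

Bonds broken (reactants):
  O-H: 4 × 471 = 1884
  Σ(broken) = 1884 kJ
Bonds formed (products):
  H-H: 2 × 428 = 856
  O=O: 1 × 512 = 512
  Σ(formed) = 1368 kJ
ΔH = Σ(broken) − Σ(formed) = 1884 − 1368 = +516 kJ

ΔH ≈ +516 kJ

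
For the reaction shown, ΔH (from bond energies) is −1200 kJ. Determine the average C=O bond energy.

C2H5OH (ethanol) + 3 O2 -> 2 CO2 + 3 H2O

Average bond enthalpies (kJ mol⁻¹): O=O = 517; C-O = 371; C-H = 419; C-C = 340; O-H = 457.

Let D be the C=O bond energy.
Σ(broken) = 1×340 + 5×419 + 1×371 + 1×457 + 3×517 = 4814
Σ(formed) = 4×D + 6×457 = 2742 + 4D
ΔH = Σ(broken) − Σ(formed) = (4814) − (2742 + 4D) = +2072 − 4D
Setting this equal to −1200 kJ gives 4D = 3272, so D = 818 kJ/mol.

D(C=O) ≈ 818 kJ/mol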